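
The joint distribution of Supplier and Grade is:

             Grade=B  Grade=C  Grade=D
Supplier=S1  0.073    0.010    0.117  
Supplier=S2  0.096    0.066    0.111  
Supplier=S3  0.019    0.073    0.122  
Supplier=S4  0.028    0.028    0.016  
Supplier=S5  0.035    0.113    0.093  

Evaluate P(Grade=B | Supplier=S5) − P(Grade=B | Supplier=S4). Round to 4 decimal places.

P(Supplier=S5) = 0.035 + 0.113 + 0.093 = 0.241; P(Grade=B | Supplier=S5) = 0.035/0.241 = 0.14523.
P(Supplier=S4) = 0.028 + 0.028 + 0.016 = 0.072; P(Grade=B | Supplier=S4) = 0.028/0.072 = 0.38889.
Difference = -0.2437.

-0.2437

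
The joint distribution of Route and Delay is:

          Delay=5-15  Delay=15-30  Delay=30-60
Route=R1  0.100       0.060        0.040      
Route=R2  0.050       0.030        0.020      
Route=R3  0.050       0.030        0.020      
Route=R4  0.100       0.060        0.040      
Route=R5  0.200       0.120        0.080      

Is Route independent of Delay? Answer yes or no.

yes

Every cell satisfies P(Route,Delay) = P(Route)·P(Delay). For instance P(Route=R2) = 0.100, P(Delay=5-15) = 0.500, and 0.100×0.500 = 0.050 matches the joint entry. So Route and Delay are independent.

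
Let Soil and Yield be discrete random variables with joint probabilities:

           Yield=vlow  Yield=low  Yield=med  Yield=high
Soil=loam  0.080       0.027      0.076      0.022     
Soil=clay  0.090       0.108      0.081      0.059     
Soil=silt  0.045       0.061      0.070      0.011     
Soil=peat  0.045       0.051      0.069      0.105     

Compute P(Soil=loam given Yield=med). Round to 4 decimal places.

0.2568

P(Yield=med) = 0.076 + 0.081 + 0.070 + 0.069 = 0.296.
P(Soil=loam | Yield=med) = 0.076/0.296 = 0.2568.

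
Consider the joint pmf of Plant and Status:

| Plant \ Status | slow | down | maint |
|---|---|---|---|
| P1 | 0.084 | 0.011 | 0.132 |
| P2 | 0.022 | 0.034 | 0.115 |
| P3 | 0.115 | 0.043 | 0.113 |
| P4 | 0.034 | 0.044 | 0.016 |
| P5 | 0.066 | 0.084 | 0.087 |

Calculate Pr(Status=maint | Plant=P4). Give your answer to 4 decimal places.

P(Plant=P4) = 0.034 + 0.044 + 0.016 = 0.094.
P(Status=maint | Plant=P4) = 0.016/0.094 = 0.1702.

0.1702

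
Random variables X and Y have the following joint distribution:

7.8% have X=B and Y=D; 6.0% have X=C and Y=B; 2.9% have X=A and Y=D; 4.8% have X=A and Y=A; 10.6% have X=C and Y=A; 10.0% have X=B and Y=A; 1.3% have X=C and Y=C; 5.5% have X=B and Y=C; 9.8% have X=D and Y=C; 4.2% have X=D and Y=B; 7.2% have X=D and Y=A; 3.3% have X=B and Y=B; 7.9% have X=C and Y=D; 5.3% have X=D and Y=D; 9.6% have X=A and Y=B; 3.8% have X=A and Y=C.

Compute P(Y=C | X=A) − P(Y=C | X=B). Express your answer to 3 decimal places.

P(X=A) = 0.048 + 0.096 + 0.038 + 0.029 = 0.211; P(Y=C | X=A) = 0.038/0.211 = 0.1801.
P(X=B) = 0.100 + 0.033 + 0.055 + 0.078 = 0.266; P(Y=C | X=B) = 0.055/0.266 = 0.2068.
Difference = -0.027.

-0.027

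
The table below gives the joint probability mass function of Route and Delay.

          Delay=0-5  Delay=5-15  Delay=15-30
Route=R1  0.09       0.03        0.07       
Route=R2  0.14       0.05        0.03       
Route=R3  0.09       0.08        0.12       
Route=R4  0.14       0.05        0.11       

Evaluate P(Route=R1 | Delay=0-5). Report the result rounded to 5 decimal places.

P(Delay=0-5) = 0.09 + 0.14 + 0.09 + 0.14 = 0.46.
P(Route=R1 | Delay=0-5) = 0.09/0.46 = 0.19565.

0.19565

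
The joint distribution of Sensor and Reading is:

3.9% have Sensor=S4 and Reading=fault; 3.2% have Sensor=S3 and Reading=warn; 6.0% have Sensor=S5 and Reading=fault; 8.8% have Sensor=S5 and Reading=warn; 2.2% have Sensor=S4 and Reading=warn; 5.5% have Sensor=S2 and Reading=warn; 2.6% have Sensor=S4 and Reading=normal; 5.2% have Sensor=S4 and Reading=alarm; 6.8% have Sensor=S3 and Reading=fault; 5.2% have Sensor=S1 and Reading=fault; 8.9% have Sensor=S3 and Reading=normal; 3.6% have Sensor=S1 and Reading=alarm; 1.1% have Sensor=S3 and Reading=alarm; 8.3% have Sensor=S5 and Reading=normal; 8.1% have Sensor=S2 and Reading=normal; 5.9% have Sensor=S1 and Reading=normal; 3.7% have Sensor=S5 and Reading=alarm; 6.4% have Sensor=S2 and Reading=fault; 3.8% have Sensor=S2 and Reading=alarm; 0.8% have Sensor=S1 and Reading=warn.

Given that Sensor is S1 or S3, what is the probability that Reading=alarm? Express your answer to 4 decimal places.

0.1324

P(Sensor=S1) = 0.059 + 0.008 + 0.036 + 0.052 = 0.155.
P(Sensor=S3) = 0.089 + 0.032 + 0.011 + 0.068 = 0.200.
P(Sensor ∈ {S1, S3}) = 0.155 + 0.200 = 0.355; P(Reading=alarm, Sensor ∈ {S1, S3}) = 0.036 + 0.011 = 0.047.
P(Reading=alarm | Sensor ∈ {S1, S3}) = 0.047/0.355 = 0.1324.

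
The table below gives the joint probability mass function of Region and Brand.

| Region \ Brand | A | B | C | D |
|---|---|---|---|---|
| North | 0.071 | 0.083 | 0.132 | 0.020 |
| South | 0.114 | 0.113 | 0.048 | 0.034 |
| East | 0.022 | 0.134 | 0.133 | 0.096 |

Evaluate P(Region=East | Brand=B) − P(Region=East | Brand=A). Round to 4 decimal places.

P(Brand=B) = 0.083 + 0.113 + 0.134 = 0.330; P(Region=East | Brand=B) = 0.134/0.330 = 0.40606.
P(Brand=A) = 0.071 + 0.114 + 0.022 = 0.207; P(Region=East | Brand=A) = 0.022/0.207 = 0.10628.
Difference = 0.2998.

0.2998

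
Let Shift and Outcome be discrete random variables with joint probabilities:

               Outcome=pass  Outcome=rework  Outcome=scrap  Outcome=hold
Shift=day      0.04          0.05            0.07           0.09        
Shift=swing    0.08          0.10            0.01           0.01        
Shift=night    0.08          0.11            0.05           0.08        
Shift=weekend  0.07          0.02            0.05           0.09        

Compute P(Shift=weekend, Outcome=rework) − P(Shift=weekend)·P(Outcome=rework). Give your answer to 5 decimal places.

P(Shift=weekend) = 0.07 + 0.02 + 0.05 + 0.09 = 0.23.
P(Outcome=rework) = 0.05 + 0.10 + 0.11 + 0.02 = 0.28.
P(Shift=weekend, Outcome=rework) − P(Shift=weekend)P(Outcome=rework) = 0.02 − 0.23×0.28 = -0.04440.

-0.04440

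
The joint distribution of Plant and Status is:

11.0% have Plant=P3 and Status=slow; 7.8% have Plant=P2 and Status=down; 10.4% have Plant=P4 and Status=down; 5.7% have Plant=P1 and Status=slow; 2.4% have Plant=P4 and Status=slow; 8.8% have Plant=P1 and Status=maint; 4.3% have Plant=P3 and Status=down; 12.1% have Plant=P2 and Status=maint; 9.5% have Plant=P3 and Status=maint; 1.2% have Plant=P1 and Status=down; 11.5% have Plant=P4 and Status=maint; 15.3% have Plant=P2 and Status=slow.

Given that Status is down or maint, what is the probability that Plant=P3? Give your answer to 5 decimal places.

0.21037

P(Status=down) = 0.012 + 0.078 + 0.043 + 0.104 = 0.237.
P(Status=maint) = 0.088 + 0.121 + 0.095 + 0.115 = 0.419.
P(Status ∈ {down, maint}) = 0.237 + 0.419 = 0.656; P(Plant=P3, Status ∈ {down, maint}) = 0.043 + 0.095 = 0.138.
P(Plant=P3 | Status ∈ {down, maint}) = 0.138/0.656 = 0.21037.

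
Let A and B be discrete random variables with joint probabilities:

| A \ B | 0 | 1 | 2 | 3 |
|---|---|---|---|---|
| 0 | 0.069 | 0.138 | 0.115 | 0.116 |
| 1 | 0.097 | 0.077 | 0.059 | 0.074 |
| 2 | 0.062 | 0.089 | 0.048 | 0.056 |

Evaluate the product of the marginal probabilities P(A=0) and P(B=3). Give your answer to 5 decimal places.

P(A=0) = 0.069 + 0.138 + 0.115 + 0.116 = 0.438.
P(B=3) = 0.116 + 0.074 + 0.056 = 0.246.
Product: 0.438 × 0.246 = 0.10775.

0.10775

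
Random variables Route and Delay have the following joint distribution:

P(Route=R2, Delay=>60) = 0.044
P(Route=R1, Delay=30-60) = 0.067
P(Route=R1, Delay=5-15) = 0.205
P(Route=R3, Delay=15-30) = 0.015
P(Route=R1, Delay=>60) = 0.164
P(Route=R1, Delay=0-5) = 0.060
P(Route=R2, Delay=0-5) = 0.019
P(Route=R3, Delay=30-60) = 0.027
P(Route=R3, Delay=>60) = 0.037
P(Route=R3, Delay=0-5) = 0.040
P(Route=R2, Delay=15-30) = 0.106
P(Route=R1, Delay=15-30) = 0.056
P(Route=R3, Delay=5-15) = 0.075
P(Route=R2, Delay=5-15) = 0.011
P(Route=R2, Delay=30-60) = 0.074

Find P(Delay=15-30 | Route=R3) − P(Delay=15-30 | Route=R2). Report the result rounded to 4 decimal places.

-0.3400

P(Route=R3) = 0.040 + 0.075 + 0.015 + 0.027 + 0.037 = 0.194; P(Delay=15-30 | Route=R3) = 0.015/0.194 = 0.07732.
P(Route=R2) = 0.019 + 0.011 + 0.106 + 0.074 + 0.044 = 0.254; P(Delay=15-30 | Route=R2) = 0.106/0.254 = 0.41732.
Difference = -0.3400.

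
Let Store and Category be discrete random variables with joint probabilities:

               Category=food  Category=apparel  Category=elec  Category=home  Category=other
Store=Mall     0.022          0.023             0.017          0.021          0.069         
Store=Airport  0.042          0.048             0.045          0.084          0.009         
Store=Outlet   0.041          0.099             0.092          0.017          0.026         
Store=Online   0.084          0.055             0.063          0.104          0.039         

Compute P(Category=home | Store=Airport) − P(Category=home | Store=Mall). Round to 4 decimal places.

0.2303

P(Store=Airport) = 0.042 + 0.048 + 0.045 + 0.084 + 0.009 = 0.228; P(Category=home | Store=Airport) = 0.084/0.228 = 0.36842.
P(Store=Mall) = 0.022 + 0.023 + 0.017 + 0.021 + 0.069 = 0.152; P(Category=home | Store=Mall) = 0.021/0.152 = 0.13816.
Difference = 0.2303.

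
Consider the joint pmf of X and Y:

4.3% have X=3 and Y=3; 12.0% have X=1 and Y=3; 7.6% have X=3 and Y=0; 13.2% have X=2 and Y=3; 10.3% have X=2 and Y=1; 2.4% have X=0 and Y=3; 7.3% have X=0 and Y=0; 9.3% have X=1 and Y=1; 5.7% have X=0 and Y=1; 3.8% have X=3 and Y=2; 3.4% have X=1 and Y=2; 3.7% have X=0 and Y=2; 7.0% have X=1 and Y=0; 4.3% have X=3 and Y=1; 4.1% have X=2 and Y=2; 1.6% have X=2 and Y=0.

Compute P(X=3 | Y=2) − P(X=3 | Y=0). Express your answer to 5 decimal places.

P(Y=2) = 0.037 + 0.034 + 0.041 + 0.038 = 0.150; P(X=3 | Y=2) = 0.038/0.150 = 0.253333.
P(Y=0) = 0.073 + 0.070 + 0.016 + 0.076 = 0.235; P(X=3 | Y=0) = 0.076/0.235 = 0.323404.
Difference = -0.07007.

-0.07007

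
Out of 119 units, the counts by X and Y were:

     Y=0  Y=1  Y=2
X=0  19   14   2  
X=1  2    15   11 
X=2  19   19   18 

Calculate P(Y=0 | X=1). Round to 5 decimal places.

Total with X=1: 2 + 15 + 11 = 28.
P(Y=0 | X=1) = 2/28 = 0.07143.

0.07143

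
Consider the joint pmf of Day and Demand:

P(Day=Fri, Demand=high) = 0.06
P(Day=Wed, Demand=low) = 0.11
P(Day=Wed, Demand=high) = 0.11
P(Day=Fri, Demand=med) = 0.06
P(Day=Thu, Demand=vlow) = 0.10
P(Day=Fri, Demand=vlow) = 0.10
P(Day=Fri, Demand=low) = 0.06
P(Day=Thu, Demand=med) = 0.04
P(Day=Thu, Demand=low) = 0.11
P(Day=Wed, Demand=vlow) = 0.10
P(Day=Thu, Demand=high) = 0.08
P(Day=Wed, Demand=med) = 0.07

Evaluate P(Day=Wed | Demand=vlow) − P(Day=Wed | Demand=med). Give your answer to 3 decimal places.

P(Demand=vlow) = 0.10 + 0.10 + 0.10 = 0.30; P(Day=Wed | Demand=vlow) = 0.10/0.30 = 0.3333.
P(Demand=med) = 0.07 + 0.04 + 0.06 = 0.17; P(Day=Wed | Demand=med) = 0.07/0.17 = 0.4118.
Difference = -0.078.

-0.078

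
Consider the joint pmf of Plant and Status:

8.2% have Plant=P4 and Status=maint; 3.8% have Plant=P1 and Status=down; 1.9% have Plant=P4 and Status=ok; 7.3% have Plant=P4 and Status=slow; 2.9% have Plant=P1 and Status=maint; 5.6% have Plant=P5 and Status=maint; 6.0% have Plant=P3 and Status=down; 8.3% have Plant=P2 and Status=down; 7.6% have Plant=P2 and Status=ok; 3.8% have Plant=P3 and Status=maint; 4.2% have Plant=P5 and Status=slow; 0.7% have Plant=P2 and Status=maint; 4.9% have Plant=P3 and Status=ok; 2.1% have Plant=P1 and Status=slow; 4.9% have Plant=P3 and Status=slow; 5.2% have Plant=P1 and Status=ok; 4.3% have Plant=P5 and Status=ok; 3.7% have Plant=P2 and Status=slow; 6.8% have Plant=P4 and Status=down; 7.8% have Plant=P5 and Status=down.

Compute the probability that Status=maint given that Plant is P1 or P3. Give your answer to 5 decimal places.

P(Plant=P1) = 0.052 + 0.021 + 0.038 + 0.029 = 0.140.
P(Plant=P3) = 0.049 + 0.049 + 0.060 + 0.038 = 0.196.
P(Plant ∈ {P1, P3}) = 0.140 + 0.196 = 0.336; P(Status=maint, Plant ∈ {P1, P3}) = 0.029 + 0.038 = 0.067.
P(Status=maint | Plant ∈ {P1, P3}) = 0.067/0.336 = 0.19940.

0.19940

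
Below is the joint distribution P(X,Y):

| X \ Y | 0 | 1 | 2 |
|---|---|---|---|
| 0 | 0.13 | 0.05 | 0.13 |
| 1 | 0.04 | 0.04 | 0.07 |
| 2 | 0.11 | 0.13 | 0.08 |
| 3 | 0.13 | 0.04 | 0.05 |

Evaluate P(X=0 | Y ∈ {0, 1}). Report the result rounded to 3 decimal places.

P(Y=0) = 0.13 + 0.04 + 0.11 + 0.13 = 0.41.
P(Y=1) = 0.05 + 0.04 + 0.13 + 0.04 = 0.26.
P(Y ∈ {0, 1}) = 0.41 + 0.26 = 0.67; P(X=0, Y ∈ {0, 1}) = 0.13 + 0.05 = 0.18.
P(X=0 | Y ∈ {0, 1}) = 0.18/0.67 = 0.269.

0.269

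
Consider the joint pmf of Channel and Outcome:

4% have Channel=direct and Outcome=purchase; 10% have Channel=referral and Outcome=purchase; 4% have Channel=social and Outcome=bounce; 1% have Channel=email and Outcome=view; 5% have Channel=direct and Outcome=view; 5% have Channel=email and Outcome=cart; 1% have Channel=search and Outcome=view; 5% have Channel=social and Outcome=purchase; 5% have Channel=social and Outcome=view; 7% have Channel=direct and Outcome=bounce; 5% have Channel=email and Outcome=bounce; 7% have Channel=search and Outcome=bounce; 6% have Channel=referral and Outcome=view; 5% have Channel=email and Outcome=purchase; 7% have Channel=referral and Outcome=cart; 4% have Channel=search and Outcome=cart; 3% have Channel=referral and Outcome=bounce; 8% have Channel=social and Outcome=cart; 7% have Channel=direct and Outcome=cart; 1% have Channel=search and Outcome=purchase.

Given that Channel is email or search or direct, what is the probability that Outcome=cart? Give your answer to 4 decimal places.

0.3077

P(Channel=email) = 0.05 + 0.01 + 0.05 + 0.05 = 0.16.
P(Channel=search) = 0.07 + 0.01 + 0.04 + 0.01 = 0.13.
P(Channel=direct) = 0.07 + 0.05 + 0.07 + 0.04 = 0.23.
P(Channel ∈ {email, search, direct}) = 0.16 + 0.13 + 0.23 = 0.52; P(Outcome=cart, Channel ∈ {email, search, direct}) = 0.05 + 0.04 + 0.07 = 0.16.
P(Outcome=cart | Channel ∈ {email, search, direct}) = 0.16/0.52 = 0.3077.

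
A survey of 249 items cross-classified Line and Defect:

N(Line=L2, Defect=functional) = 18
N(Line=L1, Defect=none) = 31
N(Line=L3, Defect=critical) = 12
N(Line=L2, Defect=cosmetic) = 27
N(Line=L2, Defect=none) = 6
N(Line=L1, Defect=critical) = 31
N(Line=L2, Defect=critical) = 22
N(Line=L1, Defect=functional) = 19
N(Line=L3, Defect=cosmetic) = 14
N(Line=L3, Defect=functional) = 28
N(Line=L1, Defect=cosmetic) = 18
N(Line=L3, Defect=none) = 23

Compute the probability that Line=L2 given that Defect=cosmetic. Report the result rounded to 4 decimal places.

Total with Defect=cosmetic: 18 + 27 + 14 = 59.
P(Line=L2 | Defect=cosmetic) = 27/59 = 0.4576.

0.4576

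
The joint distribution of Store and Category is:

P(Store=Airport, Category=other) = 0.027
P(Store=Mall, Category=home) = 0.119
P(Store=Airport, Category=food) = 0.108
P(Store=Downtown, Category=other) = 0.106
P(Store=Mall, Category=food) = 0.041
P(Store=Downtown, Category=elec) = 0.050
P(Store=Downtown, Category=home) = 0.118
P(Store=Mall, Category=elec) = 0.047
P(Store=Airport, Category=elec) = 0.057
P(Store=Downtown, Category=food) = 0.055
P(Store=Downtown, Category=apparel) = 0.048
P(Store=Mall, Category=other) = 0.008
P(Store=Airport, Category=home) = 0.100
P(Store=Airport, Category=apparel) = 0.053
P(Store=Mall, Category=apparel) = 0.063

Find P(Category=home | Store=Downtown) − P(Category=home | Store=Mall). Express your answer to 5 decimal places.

-0.11506

P(Store=Downtown) = 0.055 + 0.048 + 0.050 + 0.118 + 0.106 = 0.377; P(Category=home | Store=Downtown) = 0.118/0.377 = 0.312997.
P(Store=Mall) = 0.041 + 0.063 + 0.047 + 0.119 + 0.008 = 0.278; P(Category=home | Store=Mall) = 0.119/0.278 = 0.428058.
Difference = -0.11506.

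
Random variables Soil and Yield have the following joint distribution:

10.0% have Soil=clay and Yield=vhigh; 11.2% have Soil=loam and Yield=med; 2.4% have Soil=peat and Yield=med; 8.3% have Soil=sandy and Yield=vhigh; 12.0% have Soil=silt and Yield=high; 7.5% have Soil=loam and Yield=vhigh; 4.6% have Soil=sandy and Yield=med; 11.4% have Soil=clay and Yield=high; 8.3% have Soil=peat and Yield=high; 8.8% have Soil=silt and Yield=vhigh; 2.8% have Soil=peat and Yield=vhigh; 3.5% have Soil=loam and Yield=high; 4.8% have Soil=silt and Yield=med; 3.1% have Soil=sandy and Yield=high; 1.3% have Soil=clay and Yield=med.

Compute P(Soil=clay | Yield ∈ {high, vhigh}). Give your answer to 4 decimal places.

0.2827

P(Yield=high) = 0.031 + 0.035 + 0.114 + 0.120 + 0.083 = 0.383.
P(Yield=vhigh) = 0.083 + 0.075 + 0.100 + 0.088 + 0.028 = 0.374.
P(Yield ∈ {high, vhigh}) = 0.383 + 0.374 = 0.757; P(Soil=clay, Yield ∈ {high, vhigh}) = 0.114 + 0.100 = 0.214.
P(Soil=clay | Yield ∈ {high, vhigh}) = 0.214/0.757 = 0.2827.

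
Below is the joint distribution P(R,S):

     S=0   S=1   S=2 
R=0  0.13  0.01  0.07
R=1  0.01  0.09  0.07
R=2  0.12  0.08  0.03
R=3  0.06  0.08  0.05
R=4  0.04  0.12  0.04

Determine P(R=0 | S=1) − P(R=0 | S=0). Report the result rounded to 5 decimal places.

P(S=1) = 0.01 + 0.09 + 0.08 + 0.08 + 0.12 = 0.38; P(R=0 | S=1) = 0.01/0.38 = 0.026316.
P(S=0) = 0.13 + 0.01 + 0.12 + 0.06 + 0.04 = 0.36; P(R=0 | S=0) = 0.13/0.36 = 0.361111.
Difference = -0.33480.

-0.33480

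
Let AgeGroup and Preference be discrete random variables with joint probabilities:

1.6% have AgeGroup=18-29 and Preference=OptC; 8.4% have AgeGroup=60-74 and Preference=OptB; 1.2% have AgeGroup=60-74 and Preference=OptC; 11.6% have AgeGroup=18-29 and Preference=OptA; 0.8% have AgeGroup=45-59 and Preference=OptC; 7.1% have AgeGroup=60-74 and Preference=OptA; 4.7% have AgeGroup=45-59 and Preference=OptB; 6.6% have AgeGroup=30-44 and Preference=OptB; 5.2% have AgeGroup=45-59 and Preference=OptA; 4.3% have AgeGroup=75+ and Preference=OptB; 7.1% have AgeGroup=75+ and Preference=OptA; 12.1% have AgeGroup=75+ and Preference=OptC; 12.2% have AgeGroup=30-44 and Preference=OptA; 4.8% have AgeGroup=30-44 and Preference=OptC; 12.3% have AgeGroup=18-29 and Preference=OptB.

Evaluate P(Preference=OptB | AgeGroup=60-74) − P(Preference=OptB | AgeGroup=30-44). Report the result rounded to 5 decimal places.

P(AgeGroup=60-74) = 0.071 + 0.084 + 0.012 = 0.167; P(Preference=OptB | AgeGroup=60-74) = 0.084/0.167 = 0.502994.
P(AgeGroup=30-44) = 0.122 + 0.066 + 0.048 = 0.236; P(Preference=OptB | AgeGroup=30-44) = 0.066/0.236 = 0.279661.
Difference = 0.22333.

0.22333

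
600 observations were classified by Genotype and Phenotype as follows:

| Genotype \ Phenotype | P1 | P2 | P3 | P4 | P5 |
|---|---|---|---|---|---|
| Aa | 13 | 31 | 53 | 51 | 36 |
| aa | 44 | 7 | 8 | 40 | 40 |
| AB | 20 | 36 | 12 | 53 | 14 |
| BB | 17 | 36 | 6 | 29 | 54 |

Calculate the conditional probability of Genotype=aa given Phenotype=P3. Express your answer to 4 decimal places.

0.1013

Total with Phenotype=P3: 53 + 8 + 12 + 6 = 79.
P(Genotype=aa | Phenotype=P3) = 8/79 = 0.1013.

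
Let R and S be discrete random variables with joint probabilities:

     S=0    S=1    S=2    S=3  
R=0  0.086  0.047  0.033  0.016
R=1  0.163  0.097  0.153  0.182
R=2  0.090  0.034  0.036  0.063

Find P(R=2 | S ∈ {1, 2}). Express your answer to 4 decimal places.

0.1750

P(S=1) = 0.047 + 0.097 + 0.034 = 0.178.
P(S=2) = 0.033 + 0.153 + 0.036 = 0.222.
P(S ∈ {1, 2}) = 0.178 + 0.222 = 0.400; P(R=2, S ∈ {1, 2}) = 0.034 + 0.036 = 0.070.
P(R=2 | S ∈ {1, 2}) = 0.070/0.400 = 0.1750.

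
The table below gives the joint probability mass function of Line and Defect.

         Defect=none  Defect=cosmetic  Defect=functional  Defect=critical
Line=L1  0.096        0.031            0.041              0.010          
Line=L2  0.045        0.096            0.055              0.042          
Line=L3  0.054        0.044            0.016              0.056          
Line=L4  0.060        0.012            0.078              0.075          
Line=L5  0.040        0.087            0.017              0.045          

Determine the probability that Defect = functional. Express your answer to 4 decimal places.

0.2070

P(Defect=functional) = 0.041 + 0.055 + 0.016 + 0.078 + 0.017 = 0.207.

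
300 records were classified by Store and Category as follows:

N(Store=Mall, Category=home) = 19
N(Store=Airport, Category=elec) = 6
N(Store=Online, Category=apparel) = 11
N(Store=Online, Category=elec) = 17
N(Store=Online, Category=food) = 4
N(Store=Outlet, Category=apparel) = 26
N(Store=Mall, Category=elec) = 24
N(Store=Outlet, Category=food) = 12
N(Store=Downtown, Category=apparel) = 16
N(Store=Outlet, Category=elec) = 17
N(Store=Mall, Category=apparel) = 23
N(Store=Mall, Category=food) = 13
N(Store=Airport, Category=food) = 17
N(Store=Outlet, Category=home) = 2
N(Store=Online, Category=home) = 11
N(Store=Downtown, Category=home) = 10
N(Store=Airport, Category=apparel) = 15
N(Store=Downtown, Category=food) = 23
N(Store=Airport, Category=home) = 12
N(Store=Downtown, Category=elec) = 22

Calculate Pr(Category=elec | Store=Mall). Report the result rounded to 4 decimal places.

Total with Store=Mall: 13 + 23 + 24 + 19 = 79.
P(Category=elec | Store=Mall) = 24/79 = 0.3038.

0.3038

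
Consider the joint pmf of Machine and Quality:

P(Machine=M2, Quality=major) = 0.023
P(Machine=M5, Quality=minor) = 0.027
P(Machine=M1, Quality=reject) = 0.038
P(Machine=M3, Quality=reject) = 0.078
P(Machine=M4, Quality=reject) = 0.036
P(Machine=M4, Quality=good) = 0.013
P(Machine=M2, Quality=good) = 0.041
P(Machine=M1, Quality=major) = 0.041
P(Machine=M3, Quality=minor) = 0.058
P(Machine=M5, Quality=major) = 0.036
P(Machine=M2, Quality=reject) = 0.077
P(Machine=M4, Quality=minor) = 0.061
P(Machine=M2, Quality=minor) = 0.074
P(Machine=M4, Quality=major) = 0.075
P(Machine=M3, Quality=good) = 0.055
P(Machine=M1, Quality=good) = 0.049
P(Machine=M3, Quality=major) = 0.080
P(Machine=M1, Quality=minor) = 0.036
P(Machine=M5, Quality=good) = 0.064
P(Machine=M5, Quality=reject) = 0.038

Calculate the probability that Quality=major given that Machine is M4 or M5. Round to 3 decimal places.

P(Machine=M4) = 0.013 + 0.061 + 0.075 + 0.036 = 0.185.
P(Machine=M5) = 0.064 + 0.027 + 0.036 + 0.038 = 0.165.
P(Machine ∈ {M4, M5}) = 0.185 + 0.165 = 0.350; P(Quality=major, Machine ∈ {M4, M5}) = 0.075 + 0.036 = 0.111.
P(Quality=major | Machine ∈ {M4, M5}) = 0.111/0.350 = 0.317.

0.317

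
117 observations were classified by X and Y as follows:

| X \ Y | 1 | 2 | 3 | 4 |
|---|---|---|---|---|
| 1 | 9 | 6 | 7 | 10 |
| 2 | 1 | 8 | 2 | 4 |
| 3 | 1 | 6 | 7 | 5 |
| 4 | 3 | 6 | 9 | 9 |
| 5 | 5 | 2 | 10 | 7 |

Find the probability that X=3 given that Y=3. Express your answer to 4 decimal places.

0.2000

Total with Y=3: 7 + 2 + 7 + 9 + 10 = 35.
P(X=3 | Y=3) = 7/35 = 0.2000.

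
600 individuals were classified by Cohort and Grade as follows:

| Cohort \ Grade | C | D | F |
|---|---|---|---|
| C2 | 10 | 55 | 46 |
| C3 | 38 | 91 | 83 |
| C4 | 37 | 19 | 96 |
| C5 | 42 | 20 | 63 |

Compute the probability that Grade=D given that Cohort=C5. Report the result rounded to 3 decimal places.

Total with Cohort=C5: 42 + 20 + 63 = 125.
P(Grade=D | Cohort=C5) = 20/125 = 0.160.

0.160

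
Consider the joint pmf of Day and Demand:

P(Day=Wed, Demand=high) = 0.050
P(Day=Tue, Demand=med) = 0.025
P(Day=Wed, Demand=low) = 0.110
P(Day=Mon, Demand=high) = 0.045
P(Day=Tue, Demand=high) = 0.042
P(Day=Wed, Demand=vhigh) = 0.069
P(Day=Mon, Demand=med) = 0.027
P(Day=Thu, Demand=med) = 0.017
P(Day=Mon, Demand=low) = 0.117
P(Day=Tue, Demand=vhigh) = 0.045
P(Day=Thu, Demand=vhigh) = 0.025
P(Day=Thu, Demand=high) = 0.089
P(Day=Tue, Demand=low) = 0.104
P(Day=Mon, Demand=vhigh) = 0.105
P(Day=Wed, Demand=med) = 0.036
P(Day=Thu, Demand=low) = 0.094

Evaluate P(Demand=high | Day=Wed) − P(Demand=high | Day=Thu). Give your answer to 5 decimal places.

-0.20688

P(Day=Wed) = 0.110 + 0.036 + 0.050 + 0.069 = 0.265; P(Demand=high | Day=Wed) = 0.050/0.265 = 0.188679.
P(Day=Thu) = 0.094 + 0.017 + 0.089 + 0.025 = 0.225; P(Demand=high | Day=Thu) = 0.089/0.225 = 0.395556.
Difference = -0.20688.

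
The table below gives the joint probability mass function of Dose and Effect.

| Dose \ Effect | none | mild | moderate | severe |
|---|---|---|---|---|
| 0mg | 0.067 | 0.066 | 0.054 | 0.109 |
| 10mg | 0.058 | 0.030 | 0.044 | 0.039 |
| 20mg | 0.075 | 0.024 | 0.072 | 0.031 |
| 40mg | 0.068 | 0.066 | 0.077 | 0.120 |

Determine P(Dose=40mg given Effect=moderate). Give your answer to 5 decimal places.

P(Effect=moderate) = 0.054 + 0.044 + 0.072 + 0.077 = 0.247.
P(Dose=40mg | Effect=moderate) = 0.077/0.247 = 0.31174.

0.31174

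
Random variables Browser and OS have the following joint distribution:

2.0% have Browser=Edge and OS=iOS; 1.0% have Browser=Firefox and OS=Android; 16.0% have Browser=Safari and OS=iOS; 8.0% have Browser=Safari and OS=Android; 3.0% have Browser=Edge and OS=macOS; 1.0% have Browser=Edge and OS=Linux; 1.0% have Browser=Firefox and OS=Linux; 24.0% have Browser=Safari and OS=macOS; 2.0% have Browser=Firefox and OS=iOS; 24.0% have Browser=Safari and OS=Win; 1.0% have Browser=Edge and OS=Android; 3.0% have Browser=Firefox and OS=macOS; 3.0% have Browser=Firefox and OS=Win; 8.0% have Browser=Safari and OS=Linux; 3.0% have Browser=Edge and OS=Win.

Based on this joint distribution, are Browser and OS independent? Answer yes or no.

Every cell satisfies P(Browser,OS) = P(Browser)·P(OS). For instance P(Browser=Edge) = 0.100, P(OS=macOS) = 0.300, and 0.100×0.300 = 0.030 matches the joint entry. So Browser and OS are independent.

yes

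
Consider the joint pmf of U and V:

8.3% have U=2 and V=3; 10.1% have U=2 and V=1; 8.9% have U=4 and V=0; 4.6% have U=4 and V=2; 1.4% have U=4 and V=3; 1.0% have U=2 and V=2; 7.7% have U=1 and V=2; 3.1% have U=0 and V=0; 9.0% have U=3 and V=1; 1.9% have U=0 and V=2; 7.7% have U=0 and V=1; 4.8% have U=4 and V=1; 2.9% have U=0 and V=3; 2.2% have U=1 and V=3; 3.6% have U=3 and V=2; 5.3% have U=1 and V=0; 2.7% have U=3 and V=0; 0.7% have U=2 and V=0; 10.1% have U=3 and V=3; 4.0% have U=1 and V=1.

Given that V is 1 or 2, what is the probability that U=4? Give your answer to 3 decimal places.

0.173

P(V=1) = 0.077 + 0.040 + 0.101 + 0.090 + 0.048 = 0.356.
P(V=2) = 0.019 + 0.077 + 0.010 + 0.036 + 0.046 = 0.188.
P(V ∈ {1, 2}) = 0.356 + 0.188 = 0.544; P(U=4, V ∈ {1, 2}) = 0.048 + 0.046 = 0.094.
P(U=4 | V ∈ {1, 2}) = 0.094/0.544 = 0.173.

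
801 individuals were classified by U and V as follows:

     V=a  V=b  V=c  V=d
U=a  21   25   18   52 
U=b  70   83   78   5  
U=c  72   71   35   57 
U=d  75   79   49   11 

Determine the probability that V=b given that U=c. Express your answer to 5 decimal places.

Total with U=c: 72 + 71 + 35 + 57 = 235.
P(V=b | U=c) = 71/235 = 0.30213.

0.30213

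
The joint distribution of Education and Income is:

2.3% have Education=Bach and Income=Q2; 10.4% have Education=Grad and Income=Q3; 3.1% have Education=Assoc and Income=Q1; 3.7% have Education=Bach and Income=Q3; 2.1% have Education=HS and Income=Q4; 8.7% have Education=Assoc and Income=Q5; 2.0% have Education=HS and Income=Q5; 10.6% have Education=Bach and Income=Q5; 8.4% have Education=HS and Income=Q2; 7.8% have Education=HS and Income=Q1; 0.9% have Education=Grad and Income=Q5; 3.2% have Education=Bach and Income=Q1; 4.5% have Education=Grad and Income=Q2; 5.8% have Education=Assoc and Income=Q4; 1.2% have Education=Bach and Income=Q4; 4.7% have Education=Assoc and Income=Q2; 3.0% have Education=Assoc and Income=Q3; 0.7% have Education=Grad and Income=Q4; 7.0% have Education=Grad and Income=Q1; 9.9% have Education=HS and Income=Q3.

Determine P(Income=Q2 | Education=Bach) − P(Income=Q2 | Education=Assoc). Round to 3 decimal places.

-0.076

P(Education=Bach) = 0.032 + 0.023 + 0.037 + 0.012 + 0.106 = 0.210; P(Income=Q2 | Education=Bach) = 0.023/0.210 = 0.1095.
P(Education=Assoc) = 0.031 + 0.047 + 0.030 + 0.058 + 0.087 = 0.253; P(Income=Q2 | Education=Assoc) = 0.047/0.253 = 0.1858.
Difference = -0.076.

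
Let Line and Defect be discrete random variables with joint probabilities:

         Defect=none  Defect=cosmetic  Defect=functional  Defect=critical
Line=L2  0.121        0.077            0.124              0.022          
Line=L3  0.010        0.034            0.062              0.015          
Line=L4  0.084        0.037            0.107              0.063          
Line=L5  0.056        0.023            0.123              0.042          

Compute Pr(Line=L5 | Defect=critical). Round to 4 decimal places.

0.2958

P(Defect=critical) = 0.022 + 0.015 + 0.063 + 0.042 = 0.142.
P(Line=L5 | Defect=critical) = 0.042/0.142 = 0.2958.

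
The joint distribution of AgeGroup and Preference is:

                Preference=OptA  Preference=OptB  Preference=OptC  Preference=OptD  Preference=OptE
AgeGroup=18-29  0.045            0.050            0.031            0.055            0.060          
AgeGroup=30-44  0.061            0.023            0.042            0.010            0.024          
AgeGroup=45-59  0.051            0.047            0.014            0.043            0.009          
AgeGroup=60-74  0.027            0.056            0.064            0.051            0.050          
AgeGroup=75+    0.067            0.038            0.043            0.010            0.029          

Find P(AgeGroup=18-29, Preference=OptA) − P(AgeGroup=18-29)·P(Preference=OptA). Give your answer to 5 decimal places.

-0.01549

P(AgeGroup=18-29) = 0.045 + 0.050 + 0.031 + 0.055 + 0.060 = 0.241.
P(Preference=OptA) = 0.045 + 0.061 + 0.051 + 0.027 + 0.067 = 0.251.
P(AgeGroup=18-29, Preference=OptA) − P(AgeGroup=18-29)P(Preference=OptA) = 0.045 − 0.241×0.251 = -0.01549.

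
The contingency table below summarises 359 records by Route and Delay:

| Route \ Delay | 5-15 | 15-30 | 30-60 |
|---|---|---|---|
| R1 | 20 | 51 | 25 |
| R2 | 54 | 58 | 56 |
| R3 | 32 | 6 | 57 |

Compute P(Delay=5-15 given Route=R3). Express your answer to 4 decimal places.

Total with Route=R3: 32 + 6 + 57 = 95.
P(Delay=5-15 | Route=R3) = 32/95 = 0.3368.

0.3368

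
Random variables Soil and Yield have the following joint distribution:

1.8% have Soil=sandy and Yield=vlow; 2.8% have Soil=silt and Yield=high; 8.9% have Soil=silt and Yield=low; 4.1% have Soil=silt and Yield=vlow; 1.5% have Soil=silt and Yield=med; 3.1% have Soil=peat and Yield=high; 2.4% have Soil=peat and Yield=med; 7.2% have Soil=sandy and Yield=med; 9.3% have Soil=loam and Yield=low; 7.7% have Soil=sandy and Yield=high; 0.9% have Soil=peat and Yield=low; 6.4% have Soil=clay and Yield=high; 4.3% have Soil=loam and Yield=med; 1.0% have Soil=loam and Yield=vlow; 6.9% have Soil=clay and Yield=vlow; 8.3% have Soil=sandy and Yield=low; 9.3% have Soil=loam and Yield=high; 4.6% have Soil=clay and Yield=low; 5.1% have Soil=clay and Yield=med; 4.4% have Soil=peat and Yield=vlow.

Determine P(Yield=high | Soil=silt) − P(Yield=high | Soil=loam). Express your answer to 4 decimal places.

P(Soil=silt) = 0.041 + 0.089 + 0.015 + 0.028 = 0.173; P(Yield=high | Soil=silt) = 0.028/0.173 = 0.16185.
P(Soil=loam) = 0.010 + 0.093 + 0.043 + 0.093 = 0.239; P(Yield=high | Soil=loam) = 0.093/0.239 = 0.38912.
Difference = -0.2273.

-0.2273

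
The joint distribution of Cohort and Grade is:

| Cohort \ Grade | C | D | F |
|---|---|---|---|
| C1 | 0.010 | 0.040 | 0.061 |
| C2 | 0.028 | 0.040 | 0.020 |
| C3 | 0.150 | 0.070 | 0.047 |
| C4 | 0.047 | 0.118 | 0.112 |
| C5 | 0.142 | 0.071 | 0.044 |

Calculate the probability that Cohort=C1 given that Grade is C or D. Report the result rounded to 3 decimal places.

P(Grade=C) = 0.010 + 0.028 + 0.150 + 0.047 + 0.142 = 0.377.
P(Grade=D) = 0.040 + 0.040 + 0.070 + 0.118 + 0.071 = 0.339.
P(Grade ∈ {C, D}) = 0.377 + 0.339 = 0.716; P(Cohort=C1, Grade ∈ {C, D}) = 0.010 + 0.040 = 0.050.
P(Cohort=C1 | Grade ∈ {C, D}) = 0.050/0.716 = 0.070.

0.070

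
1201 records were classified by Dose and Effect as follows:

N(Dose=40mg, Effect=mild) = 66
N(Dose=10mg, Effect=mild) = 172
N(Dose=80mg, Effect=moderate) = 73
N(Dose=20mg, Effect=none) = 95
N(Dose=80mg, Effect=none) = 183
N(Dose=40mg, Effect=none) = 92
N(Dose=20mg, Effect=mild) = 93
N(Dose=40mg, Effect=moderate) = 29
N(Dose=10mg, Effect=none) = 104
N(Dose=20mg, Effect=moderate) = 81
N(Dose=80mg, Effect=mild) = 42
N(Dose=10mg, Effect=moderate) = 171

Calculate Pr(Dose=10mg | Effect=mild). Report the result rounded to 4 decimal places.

0.4611

Total with Effect=mild: 172 + 93 + 66 + 42 = 373.
P(Dose=10mg | Effect=mild) = 172/373 = 0.4611.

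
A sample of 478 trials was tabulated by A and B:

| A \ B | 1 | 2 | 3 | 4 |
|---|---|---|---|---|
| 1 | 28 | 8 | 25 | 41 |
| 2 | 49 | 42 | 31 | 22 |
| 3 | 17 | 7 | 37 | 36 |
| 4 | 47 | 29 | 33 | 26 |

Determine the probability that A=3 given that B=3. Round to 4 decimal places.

Total with B=3: 25 + 31 + 37 + 33 = 126.
P(A=3 | B=3) = 37/126 = 0.2937.

0.2937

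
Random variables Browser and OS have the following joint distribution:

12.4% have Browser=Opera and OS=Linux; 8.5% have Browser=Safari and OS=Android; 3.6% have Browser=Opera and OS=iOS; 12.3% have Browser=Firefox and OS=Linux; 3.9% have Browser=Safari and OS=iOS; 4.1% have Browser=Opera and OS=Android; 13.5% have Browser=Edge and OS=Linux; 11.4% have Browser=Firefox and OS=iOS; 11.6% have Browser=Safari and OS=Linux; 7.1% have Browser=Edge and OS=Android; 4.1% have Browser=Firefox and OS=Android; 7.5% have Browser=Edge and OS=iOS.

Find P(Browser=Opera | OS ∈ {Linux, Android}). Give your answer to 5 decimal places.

P(OS=Linux) = 0.123 + 0.116 + 0.135 + 0.124 = 0.498.
P(OS=Android) = 0.041 + 0.085 + 0.071 + 0.041 = 0.238.
P(OS ∈ {Linux, Android}) = 0.498 + 0.238 = 0.736; P(Browser=Opera, OS ∈ {Linux, Android}) = 0.124 + 0.041 = 0.165.
P(Browser=Opera | OS ∈ {Linux, Android}) = 0.165/0.736 = 0.22418.

0.22418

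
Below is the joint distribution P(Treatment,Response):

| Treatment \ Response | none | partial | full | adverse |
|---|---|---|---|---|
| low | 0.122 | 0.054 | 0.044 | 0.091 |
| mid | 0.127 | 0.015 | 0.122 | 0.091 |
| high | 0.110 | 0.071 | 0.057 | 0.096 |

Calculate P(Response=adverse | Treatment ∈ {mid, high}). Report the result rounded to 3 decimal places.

0.271

P(Treatment=mid) = 0.127 + 0.015 + 0.122 + 0.091 = 0.355.
P(Treatment=high) = 0.110 + 0.071 + 0.057 + 0.096 = 0.334.
P(Treatment ∈ {mid, high}) = 0.355 + 0.334 = 0.689; P(Response=adverse, Treatment ∈ {mid, high}) = 0.091 + 0.096 = 0.187.
P(Response=adverse | Treatment ∈ {mid, high}) = 0.187/0.689 = 0.271.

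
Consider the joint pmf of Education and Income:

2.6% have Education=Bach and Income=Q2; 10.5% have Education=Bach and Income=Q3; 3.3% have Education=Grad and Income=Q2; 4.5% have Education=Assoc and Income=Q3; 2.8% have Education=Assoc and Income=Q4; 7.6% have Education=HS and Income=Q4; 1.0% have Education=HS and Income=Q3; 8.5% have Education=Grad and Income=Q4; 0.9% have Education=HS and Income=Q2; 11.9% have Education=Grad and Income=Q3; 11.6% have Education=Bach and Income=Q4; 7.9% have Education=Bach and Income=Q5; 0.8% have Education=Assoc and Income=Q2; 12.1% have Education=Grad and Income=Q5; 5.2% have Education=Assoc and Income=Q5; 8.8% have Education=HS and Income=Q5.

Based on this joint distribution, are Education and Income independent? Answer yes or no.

no

P(Education=HS) = 0.183 and P(Income=Q3) = 0.279, so their product is 0.05106, but P(Education=HS, Income=Q3) = 0.010. Since these differ, Education and Income are not independent.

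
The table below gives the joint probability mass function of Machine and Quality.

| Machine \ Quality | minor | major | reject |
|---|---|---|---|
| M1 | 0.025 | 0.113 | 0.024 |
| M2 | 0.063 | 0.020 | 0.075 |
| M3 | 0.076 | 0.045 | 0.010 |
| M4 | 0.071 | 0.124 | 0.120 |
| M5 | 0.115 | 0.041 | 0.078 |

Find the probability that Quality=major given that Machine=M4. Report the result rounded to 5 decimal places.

P(Machine=M4) = 0.071 + 0.124 + 0.120 = 0.315.
P(Quality=major | Machine=M4) = 0.124/0.315 = 0.39365.

0.39365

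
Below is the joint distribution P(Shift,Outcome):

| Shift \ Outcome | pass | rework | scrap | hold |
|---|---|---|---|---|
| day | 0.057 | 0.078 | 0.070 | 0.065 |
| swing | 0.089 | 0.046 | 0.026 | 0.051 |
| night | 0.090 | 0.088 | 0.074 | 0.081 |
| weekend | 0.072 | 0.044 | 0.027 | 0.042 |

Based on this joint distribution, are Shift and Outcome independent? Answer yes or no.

P(Shift=day) = 0.270 and P(Outcome=pass) = 0.308, so their product is 0.08316, but P(Shift=day, Outcome=pass) = 0.057. Since these differ, Shift and Outcome are not independent.

no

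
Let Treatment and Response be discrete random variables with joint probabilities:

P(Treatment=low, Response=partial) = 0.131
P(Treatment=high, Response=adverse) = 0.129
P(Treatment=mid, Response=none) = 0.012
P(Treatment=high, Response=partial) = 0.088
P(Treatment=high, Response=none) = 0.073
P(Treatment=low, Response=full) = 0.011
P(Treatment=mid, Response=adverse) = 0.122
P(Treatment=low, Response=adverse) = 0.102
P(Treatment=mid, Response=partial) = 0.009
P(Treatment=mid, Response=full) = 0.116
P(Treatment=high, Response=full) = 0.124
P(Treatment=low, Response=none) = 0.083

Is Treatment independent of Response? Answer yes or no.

P(Treatment=low) = 0.327 and P(Response=full) = 0.251, so their product is 0.08208, but P(Treatment=low, Response=full) = 0.011. Since these differ, Treatment and Response are not independent.

no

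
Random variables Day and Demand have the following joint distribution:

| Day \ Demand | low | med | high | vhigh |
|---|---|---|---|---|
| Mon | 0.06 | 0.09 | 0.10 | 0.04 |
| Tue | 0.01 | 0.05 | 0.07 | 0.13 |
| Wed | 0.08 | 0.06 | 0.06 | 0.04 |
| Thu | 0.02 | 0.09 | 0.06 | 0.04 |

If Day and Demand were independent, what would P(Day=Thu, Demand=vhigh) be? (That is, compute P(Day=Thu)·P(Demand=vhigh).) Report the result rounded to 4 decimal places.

0.0525

P(Day=Thu) = 0.02 + 0.09 + 0.06 + 0.04 = 0.21.
P(Demand=vhigh) = 0.04 + 0.13 + 0.04 + 0.04 = 0.25.
Product: 0.21 × 0.25 = 0.0525.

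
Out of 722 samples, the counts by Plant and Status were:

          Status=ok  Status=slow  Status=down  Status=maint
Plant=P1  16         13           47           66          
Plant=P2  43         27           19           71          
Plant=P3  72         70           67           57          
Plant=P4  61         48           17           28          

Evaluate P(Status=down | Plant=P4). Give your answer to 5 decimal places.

Total with Plant=P4: 61 + 48 + 17 + 28 = 154.
P(Status=down | Plant=P4) = 17/154 = 0.11039.

0.11039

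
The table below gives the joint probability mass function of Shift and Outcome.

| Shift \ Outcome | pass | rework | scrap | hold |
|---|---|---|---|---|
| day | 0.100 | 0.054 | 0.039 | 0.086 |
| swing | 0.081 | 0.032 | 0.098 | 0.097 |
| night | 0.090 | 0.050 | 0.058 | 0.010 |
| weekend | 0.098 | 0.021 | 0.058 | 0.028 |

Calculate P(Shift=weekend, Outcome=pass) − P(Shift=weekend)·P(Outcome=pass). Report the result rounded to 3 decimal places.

0.022

P(Shift=weekend) = 0.098 + 0.021 + 0.058 + 0.028 = 0.205.
P(Outcome=pass) = 0.100 + 0.081 + 0.090 + 0.098 = 0.369.
P(Shift=weekend, Outcome=pass) − P(Shift=weekend)P(Outcome=pass) = 0.098 − 0.205×0.369 = 0.022.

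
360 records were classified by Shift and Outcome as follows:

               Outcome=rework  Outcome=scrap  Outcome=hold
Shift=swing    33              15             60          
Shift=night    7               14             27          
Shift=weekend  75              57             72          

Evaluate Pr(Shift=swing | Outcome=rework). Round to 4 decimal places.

Total with Outcome=rework: 33 + 7 + 75 = 115.
P(Shift=swing | Outcome=rework) = 33/115 = 0.2870.

0.2870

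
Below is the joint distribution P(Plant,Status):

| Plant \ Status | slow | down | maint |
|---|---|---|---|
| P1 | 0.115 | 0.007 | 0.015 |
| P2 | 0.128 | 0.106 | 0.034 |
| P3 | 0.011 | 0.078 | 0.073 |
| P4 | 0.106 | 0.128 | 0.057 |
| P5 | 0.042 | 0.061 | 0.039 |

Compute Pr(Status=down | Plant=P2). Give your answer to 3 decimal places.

P(Plant=P2) = 0.128 + 0.106 + 0.034 = 0.268.
P(Status=down | Plant=P2) = 0.106/0.268 = 0.396.

0.396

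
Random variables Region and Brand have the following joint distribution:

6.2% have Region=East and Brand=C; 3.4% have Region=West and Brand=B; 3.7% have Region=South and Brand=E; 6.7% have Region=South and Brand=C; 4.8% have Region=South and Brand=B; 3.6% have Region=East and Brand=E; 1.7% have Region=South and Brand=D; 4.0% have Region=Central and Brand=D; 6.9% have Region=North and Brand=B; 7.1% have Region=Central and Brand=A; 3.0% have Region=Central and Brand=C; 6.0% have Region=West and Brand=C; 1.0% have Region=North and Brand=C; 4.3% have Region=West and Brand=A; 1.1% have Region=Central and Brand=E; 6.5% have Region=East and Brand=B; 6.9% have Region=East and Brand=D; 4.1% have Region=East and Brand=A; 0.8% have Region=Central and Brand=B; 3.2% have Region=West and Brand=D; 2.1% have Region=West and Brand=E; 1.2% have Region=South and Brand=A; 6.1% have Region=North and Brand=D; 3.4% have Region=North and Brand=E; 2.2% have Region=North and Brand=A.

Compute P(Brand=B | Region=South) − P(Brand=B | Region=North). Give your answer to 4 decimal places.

P(Region=South) = 0.012 + 0.048 + 0.067 + 0.017 + 0.037 = 0.181; P(Brand=B | Region=South) = 0.048/0.181 = 0.26519.
P(Region=North) = 0.022 + 0.069 + 0.010 + 0.061 + 0.034 = 0.196; P(Brand=B | Region=North) = 0.069/0.196 = 0.35204.
Difference = -0.0868.

-0.0868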